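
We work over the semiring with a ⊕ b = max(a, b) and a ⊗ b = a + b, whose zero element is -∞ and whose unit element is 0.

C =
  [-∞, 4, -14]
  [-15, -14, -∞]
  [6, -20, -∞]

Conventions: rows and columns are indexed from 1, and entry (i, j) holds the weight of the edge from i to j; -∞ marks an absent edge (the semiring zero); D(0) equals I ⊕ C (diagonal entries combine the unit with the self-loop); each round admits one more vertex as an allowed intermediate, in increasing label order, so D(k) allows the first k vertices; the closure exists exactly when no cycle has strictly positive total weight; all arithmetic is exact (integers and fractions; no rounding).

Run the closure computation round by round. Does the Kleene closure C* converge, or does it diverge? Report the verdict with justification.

D(0):
  [0, 4, -14]
  [-15, 0, -∞]
  [6, -20, 0]
D(1):
  [0, 4, -14]
  [-15, 0, -29]
  [6, 10, 0]
D(2):
  [0, 4, -14]
  [-15, 0, -29]
  [6, 10, 0]
D(3):
  [0, 4, -14]
  [-15, 0, -29]
  [6, 10, 0]
Key observation: every diagonal entry stays at the unit through all rounds, so no improving cycle exists.
Answer: CONVERGES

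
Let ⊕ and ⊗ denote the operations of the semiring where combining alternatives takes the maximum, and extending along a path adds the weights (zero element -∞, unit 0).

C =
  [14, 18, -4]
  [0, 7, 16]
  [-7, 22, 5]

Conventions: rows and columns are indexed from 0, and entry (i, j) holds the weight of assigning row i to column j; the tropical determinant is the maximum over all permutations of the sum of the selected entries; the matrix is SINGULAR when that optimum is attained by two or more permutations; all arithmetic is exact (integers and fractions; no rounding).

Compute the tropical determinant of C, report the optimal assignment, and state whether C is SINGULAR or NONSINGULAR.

σ = (0, 1, 2): 14 + 7 + 5 = 26
σ = (0, 2, 1): 14 + 16 + 22 = 52
σ = (1, 0, 2): 18 + 0 + 5 = 23
σ = (1, 2, 0): 18 + 16 + (-7) = 27
σ = (2, 0, 1): (-4) + 0 + 22 = 18
σ = (2, 1, 0): (-4) + 7 + (-7) = -4
Optimal value attained by: σ = (0, 2, 1).
Answer: det⊕(C) = 52; verdict: NONSINGULAR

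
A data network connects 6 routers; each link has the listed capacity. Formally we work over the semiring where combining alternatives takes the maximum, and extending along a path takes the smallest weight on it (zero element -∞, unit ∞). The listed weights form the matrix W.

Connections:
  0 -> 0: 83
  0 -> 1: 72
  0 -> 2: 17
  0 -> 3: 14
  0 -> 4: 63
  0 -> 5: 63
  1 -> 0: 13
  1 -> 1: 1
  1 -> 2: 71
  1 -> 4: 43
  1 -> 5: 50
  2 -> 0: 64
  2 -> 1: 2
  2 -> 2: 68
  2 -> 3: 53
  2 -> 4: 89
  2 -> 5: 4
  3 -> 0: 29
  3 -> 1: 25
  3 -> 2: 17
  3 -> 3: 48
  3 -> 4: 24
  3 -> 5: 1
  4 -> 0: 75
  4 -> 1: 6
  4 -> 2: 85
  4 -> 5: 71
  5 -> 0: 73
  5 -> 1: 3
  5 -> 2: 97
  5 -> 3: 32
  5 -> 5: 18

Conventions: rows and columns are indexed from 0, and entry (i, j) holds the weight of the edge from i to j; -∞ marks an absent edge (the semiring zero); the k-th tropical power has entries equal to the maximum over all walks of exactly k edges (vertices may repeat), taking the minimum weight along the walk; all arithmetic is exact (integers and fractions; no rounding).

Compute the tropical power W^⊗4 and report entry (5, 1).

W^⊗2:
  [83, 72, 71, 32, 63, 63]
  [64, 13, 68, 53, 71, 43]
  [75, 64, 85, 53, 68, 71]
  [29, 29, 25, 48, 29, 29]
  [75, 72, 71, 53, 85, 63]
  [73, 72, 68, 53, 89, 63]
W^⊗3:
  [83, 72, 71, 53, 71, 63]
  [71, 64, 71, 53, 68, 71]
  [75, 72, 71, 53, 85, 68]
  [29, 29, 29, 48, 29, 29]
  [75, 72, 85, 53, 71, 71]
  [75, 72, 85, 53, 68, 71]
W^⊗4:
  [83, 72, 71, 53, 71, 71]
  [71, 71, 71, 53, 71, 68]
  [75, 72, 85, 53, 71, 71]
  [29, 29, 29, 48, 29, 29]
  [75, 72, 71, 53, 85, 71]
  [75, 72, 71, 53, 85, 68]
Key observation: the optimum is the walk 5->0->0->0->1, with weight 73 min 83 min 83 min 72 = 72.
Optimal value attained by: walk 5->0->0->0->1.
Answer: (W^⊗4)[5][1] = 72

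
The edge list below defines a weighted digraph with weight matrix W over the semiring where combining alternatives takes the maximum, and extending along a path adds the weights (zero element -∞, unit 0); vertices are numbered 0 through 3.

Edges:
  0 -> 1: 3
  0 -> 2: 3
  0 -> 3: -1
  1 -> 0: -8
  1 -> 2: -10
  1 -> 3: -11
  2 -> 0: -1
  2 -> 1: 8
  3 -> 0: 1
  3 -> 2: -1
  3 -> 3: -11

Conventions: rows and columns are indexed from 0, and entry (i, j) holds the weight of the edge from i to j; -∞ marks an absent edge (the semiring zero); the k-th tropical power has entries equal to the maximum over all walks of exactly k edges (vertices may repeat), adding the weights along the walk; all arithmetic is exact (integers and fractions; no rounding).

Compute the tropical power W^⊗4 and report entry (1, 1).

W^⊗2:
  [2, 11, -2, -8]
  [-10, -2, -5, -9]
  [0, 2, 2, -2]
  [-2, 7, 4, 0]
W^⊗3:
  [3, 6, 5, 1]
  [-6, 3, -7, -11]
  [1, 10, 3, -1]
  [3, 12, 1, -3]
W^⊗4:
  [4, 13, 6, 2]
  [-5, 1, -3, -7]
  [2, 11, 4, 0]
  [4, 9, 6, 2]
Key observation: the optimum is the walk 1->3->0->2->1, with weight (-11) + 1 + 3 + 8 = 1.
Optimal value attained by: walk 1->3->0->2->1.
Answer: (W^⊗4)[1][1] = 1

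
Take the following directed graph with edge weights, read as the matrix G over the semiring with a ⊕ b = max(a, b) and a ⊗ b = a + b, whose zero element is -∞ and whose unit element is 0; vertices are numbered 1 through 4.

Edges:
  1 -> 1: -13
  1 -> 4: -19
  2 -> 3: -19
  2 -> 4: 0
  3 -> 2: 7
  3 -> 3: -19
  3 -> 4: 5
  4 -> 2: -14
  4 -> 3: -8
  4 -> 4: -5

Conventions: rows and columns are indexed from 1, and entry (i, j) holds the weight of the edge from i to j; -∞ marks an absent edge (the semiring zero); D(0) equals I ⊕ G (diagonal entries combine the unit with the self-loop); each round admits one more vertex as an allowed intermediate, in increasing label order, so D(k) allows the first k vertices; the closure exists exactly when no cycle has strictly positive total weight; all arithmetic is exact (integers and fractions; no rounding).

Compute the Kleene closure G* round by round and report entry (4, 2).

D(0):
  [0, -∞, -∞, -19]
  [-∞, 0, -19, 0]
  [-∞, 7, 0, 5]
  [-∞, -14, -8, 0]
D(1):
  [0, -∞, -∞, -19]
  [-∞, 0, -19, 0]
  [-∞, 7, 0, 5]
  [-∞, -14, -8, 0]
D(2):
  [0, -∞, -∞, -19]
  [-∞, 0, -19, 0]
  [-∞, 7, 0, 7]
  [-∞, -14, -8, 0]
D(3):
  [0, -∞, -∞, -19]
  [-∞, 0, -19, 0]
  [-∞, 7, 0, 7]
  [-∞, -1, -8, 0]
D(4):
  [0, -20, -27, -19]
  [-∞, 0, -8, 0]
  [-∞, 7, 0, 7]
  [-∞, -1, -8, 0]
Answer: G*[4][2] = -1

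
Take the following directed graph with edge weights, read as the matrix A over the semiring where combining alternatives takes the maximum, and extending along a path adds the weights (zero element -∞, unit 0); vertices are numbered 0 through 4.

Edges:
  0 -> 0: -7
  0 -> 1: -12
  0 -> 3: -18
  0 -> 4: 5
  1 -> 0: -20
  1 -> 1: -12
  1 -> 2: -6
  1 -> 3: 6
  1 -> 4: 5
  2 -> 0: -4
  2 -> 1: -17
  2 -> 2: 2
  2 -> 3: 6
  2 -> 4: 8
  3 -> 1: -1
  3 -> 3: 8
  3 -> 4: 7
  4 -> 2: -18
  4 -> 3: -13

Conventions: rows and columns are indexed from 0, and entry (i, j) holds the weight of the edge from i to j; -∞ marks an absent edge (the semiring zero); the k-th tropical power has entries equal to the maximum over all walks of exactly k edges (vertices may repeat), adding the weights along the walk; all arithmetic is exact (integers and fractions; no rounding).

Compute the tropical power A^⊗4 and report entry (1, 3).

A^⊗2:
  [-14, -19, -13, -6, -2]
  [-10, 5, -4, 14, 13]
  [-2, 5, 4, 14, 13]
  [-21, 7, -7, 16, 15]
  [-22, -14, -16, -5, -6]
A^⊗3:
  [-17, -7, -11, 2, 1]
  [-8, 13, -1, 22, 21]
  [0, 13, 6, 22, 21]
  [-11, 15, 1, 24, 23]
  [-20, -6, -14, 3, 2]
A^⊗4:
  [-15, 1, -9, 10, 9]
  [-5, 21, 7, 30, 29]
  [2, 21, 8, 30, 29]
  [-3, 23, 9, 32, 31]
  [-18, 2, -12, 11, 10]
Key observation: the optimum is the walk 1->3->3->3->3, with weight 6 + 8 + 8 + 8 = 30.
Optimal value attained by: walk 1->3->3->3->3.
Answer: (A^⊗4)[1][3] = 30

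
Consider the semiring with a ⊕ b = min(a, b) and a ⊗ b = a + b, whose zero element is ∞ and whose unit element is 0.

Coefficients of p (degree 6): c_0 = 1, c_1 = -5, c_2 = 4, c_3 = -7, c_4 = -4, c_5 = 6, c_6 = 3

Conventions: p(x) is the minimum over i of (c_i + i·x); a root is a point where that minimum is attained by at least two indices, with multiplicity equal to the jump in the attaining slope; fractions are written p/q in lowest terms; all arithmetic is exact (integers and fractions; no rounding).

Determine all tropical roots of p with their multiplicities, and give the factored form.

hull edge (i=0, c=1) to (i=1, c=-5): slope -6, span 1
hull edge (i=1, c=-5) to (i=3, c=-7): slope -1, span 2
hull edge (i=3, c=-7) to (i=4, c=-4): slope 3, span 1
hull edge (i=4, c=-4) to (i=6, c=3): slope 7/2, span 2
Factored form: p(x) = 3 ⊗ (x ⊕ (-7/2)) ⊗ (x ⊕ (-7/2)) ⊗ (x ⊕ (-3)) ⊗ (x ⊕ 1) ⊗ (x ⊕ 1) ⊗ (x ⊕ 6)
Answer: roots = -7/2 (mult 2), -3 (mult 1), 1 (mult 2), 6 (mult 1)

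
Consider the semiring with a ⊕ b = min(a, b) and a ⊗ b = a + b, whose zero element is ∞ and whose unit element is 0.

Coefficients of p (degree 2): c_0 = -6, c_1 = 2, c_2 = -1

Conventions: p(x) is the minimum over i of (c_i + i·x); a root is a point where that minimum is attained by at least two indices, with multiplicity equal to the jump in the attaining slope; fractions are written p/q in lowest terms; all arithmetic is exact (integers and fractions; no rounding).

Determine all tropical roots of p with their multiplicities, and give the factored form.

hull edge (i=0, c=-6) to (i=2, c=-1): slope 5/2, span 2
Factored form: p(x) = -1 ⊗ (x ⊕ (-5/2)) ⊗ (x ⊕ (-5/2))
Answer: roots = -5/2 (mult 2)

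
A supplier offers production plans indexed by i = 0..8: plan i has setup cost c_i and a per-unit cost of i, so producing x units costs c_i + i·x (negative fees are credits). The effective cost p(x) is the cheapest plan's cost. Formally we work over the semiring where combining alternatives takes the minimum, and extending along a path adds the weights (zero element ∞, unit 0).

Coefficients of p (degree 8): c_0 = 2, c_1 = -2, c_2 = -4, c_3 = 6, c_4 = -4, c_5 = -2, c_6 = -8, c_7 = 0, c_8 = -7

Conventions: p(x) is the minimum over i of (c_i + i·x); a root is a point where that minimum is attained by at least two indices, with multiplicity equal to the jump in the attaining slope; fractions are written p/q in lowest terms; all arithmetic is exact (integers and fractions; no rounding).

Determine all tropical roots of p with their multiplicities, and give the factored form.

hull edge (i=0, c=2) to (i=1, c=-2): slope -4, span 1
hull edge (i=1, c=-2) to (i=2, c=-4): slope -2, span 1
hull edge (i=2, c=-4) to (i=6, c=-8): slope -1, span 4
hull edge (i=6, c=-8) to (i=8, c=-7): slope 1/2, span 2
Factored form: p(x) = -7 ⊗ (x ⊕ (-1/2)) ⊗ (x ⊕ (-1/2)) ⊗ (x ⊕ 1) ⊗ (x ⊕ 1) ⊗ (x ⊕ 1) ⊗ (x ⊕ 1) ⊗ (x ⊕ 2) ⊗ (x ⊕ 4)
Answer: roots = -1/2 (mult 2), 1 (mult 4), 2 (mult 1), 4 (mult 1)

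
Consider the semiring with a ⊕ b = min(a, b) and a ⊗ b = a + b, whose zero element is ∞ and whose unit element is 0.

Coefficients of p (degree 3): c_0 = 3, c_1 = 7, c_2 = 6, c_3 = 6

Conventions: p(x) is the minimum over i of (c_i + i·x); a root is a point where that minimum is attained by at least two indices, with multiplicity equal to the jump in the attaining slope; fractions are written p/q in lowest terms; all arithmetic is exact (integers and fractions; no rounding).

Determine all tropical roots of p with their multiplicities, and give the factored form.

hull edge (i=0, c=3) to (i=3, c=6): slope 1, span 3
Factored form: p(x) = 6 ⊗ (x ⊕ (-1)) ⊗ (x ⊕ (-1)) ⊗ (x ⊕ (-1))
Answer: roots = -1 (mult 3)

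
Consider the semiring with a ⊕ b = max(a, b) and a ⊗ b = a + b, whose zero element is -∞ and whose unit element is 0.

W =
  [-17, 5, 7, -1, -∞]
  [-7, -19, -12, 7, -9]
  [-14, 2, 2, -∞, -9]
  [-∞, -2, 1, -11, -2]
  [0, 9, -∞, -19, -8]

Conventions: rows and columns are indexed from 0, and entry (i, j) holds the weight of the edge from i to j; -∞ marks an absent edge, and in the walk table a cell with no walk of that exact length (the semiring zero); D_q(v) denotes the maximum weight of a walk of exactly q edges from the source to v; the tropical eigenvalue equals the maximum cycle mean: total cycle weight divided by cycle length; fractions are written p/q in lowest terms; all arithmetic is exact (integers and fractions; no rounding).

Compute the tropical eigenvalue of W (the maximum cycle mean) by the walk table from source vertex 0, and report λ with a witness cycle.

q=0: [0, -∞, -∞, -∞, -∞]
q=1: [-17, 5, 7, -1, -∞]
q=2: [-2, 9, 9, 12, -2]
q=3: [2, 11, 13, 16, 10]
q=4: [10, 19, 17, 18, 14]
q=5: [14, 23, 19, 26, 16]
Optimal cycle mean attained by: cycle 1->3->4->1, total 7 + (-2) + 9, length 3.
Answer: λ = 14/3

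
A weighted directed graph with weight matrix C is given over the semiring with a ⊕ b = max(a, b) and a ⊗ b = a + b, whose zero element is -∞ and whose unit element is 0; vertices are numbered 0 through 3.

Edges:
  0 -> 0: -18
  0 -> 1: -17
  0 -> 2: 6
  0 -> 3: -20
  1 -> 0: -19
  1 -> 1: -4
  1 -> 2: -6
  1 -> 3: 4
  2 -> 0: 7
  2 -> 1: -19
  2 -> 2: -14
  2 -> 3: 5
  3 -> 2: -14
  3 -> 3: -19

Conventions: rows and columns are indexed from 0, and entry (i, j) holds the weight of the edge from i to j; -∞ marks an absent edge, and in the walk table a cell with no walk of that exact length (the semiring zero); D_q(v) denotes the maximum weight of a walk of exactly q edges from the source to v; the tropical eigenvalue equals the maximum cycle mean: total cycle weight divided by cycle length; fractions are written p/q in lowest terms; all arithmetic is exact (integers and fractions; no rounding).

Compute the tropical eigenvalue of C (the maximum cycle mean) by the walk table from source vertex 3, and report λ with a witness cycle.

q=0: [-∞, -∞, -∞, 0]
q=1: [-∞, -∞, -14, -19]
q=2: [-7, -33, -28, -9]
q=3: [-21, -24, -1, -23]
q=4: [6, -20, -15, 4]
Optimal cycle mean attained by: cycle 0->2->0, total 6 + 7, length 2.
Answer: λ = 13/2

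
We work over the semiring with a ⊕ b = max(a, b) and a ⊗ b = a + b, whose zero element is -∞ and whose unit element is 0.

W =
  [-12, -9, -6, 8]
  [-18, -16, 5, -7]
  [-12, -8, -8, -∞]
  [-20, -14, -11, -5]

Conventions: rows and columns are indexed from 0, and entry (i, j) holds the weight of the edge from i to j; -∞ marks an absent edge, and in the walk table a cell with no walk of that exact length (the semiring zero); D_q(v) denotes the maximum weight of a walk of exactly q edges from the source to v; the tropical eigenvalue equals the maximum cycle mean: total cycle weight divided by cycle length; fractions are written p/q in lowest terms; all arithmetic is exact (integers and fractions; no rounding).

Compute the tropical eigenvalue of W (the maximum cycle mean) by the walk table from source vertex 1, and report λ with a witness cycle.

q=0: [-∞, 0, -∞, -∞]
q=1: [-18, -16, 5, -7]
q=2: [-7, -3, -3, -10]
q=3: [-15, -11, 2, 1]
q=4: [-10, -6, -6, -4]
Optimal cycle mean attained by: cycle 1->2->1, total 5 + (-8), length 2.
Answer: λ = -3/2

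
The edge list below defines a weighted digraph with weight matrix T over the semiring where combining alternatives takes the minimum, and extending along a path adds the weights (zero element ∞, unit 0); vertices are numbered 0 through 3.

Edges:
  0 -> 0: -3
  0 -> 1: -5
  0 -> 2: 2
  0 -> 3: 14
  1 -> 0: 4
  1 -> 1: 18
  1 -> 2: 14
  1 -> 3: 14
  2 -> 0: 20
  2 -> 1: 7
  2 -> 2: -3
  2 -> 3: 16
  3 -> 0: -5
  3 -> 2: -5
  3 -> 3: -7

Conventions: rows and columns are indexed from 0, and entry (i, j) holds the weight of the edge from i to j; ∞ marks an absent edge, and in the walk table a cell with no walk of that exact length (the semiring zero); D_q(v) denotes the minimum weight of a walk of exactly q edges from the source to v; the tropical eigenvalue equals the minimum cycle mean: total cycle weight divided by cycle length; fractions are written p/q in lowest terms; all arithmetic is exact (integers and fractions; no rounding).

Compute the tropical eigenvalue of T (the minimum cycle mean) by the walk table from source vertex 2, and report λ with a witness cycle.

q=0: [∞, ∞, 0, ∞]
q=1: [20, 7, -3, 16]
q=2: [11, 4, -6, 9]
q=3: [4, 1, -9, 2]
q=4: [-3, -2, -12, -5]
Optimal cycle mean attained by: cycle 3->3, total (-7), length 1.
Answer: λ = -7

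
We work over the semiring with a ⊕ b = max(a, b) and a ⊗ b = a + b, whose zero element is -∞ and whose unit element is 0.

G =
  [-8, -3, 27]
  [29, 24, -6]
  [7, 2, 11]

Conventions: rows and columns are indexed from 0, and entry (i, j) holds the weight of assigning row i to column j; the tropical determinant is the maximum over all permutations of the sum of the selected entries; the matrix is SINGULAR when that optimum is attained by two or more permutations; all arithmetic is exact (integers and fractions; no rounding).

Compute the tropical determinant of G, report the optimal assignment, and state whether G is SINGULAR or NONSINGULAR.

σ = (0, 1, 2): (-8) + 24 + 11 = 27
σ = (0, 2, 1): (-8) + (-6) + 2 = -12
σ = (1, 0, 2): (-3) + 29 + 11 = 37
σ = (1, 2, 0): (-3) + (-6) + 7 = -2
σ = (2, 0, 1): 27 + 29 + 2 = 58
σ = (2, 1, 0): 27 + 24 + 7 = 58
Optimal value attained by: σ = (2, 0, 1).
Answer: det⊕(G) = 58; verdict: SINGULAR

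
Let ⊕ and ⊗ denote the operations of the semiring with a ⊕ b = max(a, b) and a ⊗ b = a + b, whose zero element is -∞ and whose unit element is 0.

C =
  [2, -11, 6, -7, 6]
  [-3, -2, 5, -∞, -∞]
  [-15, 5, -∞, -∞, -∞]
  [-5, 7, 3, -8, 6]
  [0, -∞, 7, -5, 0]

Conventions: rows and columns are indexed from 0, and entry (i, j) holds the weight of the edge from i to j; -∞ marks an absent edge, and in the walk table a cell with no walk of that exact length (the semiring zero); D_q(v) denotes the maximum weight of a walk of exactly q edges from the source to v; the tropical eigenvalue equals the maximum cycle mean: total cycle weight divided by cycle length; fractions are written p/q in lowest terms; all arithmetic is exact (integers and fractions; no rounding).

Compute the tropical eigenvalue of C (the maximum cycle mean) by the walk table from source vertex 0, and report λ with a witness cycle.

q=0: [0, -∞, -∞, -∞, -∞]
q=1: [2, -11, 6, -7, 6]
q=2: [6, 11, 13, 1, 8]
q=3: [8, 18, 16, 3, 12]
q=4: [15, 21, 23, 7, 14]
q=5: [18, 28, 26, 9, 21]
Optimal cycle mean attained by: cycle 1->2->1, total 5 + 5, length 2.
Answer: λ = 5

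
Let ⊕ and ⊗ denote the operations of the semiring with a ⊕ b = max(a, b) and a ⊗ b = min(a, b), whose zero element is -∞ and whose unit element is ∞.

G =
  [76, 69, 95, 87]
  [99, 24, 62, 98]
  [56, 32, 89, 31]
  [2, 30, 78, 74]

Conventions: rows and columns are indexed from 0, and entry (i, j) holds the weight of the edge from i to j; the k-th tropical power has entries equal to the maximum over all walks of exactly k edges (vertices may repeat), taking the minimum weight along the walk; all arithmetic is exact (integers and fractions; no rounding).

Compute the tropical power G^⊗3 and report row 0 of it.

G^⊗2:
  [76, 69, 89, 76]
  [76, 69, 95, 87]
  [56, 56, 89, 56]
  [56, 32, 78, 74]
G^⊗3:
  [76, 69, 89, 76]
  [76, 69, 89, 76]
  [56, 56, 89, 56]
  [56, 56, 78, 74]
Answer: row 0 of G^⊗3 = [76, 69, 89, 76]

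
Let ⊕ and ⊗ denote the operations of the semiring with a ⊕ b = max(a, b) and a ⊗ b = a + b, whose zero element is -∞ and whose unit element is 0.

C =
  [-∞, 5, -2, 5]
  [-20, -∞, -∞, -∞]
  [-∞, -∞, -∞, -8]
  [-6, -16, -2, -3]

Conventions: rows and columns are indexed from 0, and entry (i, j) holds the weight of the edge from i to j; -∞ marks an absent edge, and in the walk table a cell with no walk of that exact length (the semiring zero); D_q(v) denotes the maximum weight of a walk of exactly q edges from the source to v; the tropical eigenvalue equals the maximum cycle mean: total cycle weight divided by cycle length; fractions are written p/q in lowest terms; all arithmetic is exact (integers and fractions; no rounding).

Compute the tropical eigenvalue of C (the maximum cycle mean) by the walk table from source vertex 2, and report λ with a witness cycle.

q=0: [-∞, -∞, 0, -∞]
q=1: [-∞, -∞, -∞, -8]
q=2: [-14, -24, -10, -11]
q=3: [-17, -9, -13, -9]
q=4: [-15, -12, -11, -12]
Optimal cycle mean attained by: cycle 0->3->0, total 5 + (-6), length 2.
Answer: λ = -1/2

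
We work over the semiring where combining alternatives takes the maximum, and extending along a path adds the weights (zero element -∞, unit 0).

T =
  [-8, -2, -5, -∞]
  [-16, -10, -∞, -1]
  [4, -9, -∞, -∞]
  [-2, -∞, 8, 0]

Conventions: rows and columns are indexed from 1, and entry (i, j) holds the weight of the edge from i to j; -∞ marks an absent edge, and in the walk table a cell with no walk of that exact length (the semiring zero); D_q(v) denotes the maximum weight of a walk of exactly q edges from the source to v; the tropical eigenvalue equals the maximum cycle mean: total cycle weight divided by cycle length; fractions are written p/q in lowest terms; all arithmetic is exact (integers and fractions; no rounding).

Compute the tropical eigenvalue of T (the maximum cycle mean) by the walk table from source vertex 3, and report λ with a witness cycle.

q=0: [-∞, -∞, 0, -∞]
q=1: [4, -9, -∞, -∞]
q=2: [-4, 2, -1, -10]
q=3: [3, -6, -2, 1]
q=4: [2, 1, 9, 1]
Optimal cycle mean attained by: cycle 1->2->4->3->1, total (-2) + (-1) + 8 + 4, length 4.
Answer: λ = 9/4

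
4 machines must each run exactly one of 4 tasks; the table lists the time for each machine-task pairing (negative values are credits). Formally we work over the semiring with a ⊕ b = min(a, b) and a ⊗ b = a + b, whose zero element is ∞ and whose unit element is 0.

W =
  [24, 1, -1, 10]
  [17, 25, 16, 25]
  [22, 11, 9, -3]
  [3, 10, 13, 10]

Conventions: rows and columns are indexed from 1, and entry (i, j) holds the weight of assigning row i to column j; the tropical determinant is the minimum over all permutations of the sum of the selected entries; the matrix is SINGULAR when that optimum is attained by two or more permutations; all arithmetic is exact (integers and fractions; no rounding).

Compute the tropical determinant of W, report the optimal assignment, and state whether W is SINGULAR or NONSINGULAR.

σ = (1, 2, 3, 4): 24 + 25 + 9 + 10 = 68
σ = (1, 2, 4, 3): 24 + 25 + (-3) + 13 = 59
σ = (1, 3, 2, 4): 24 + 16 + 11 + 10 = 61
σ = (1, 3, 4, 2): 24 + 16 + (-3) + 10 = 47
σ = (1, 4, 2, 3): 24 + 25 + 11 + 13 = 73
σ = (1, 4, 3, 2): 24 + 25 + 9 + 10 = 68
σ = (2, 1, 3, 4): 1 + 17 + 9 + 10 = 37
σ = (2, 1, 4, 3): 1 + 17 + (-3) + 13 = 28
σ = (2, 3, 1, 4): 1 + 16 + 22 + 10 = 49
σ = (2, 3, 4, 1): 1 + 16 + (-3) + 3 = 17
σ = (2, 4, 1, 3): 1 + 25 + 22 + 13 = 61
σ = (2, 4, 3, 1): 1 + 25 + 9 + 3 = 38
σ = (3, 1, 2, 4): (-1) + 17 + 11 + 10 = 37
σ = (3, 1, 4, 2): (-1) + 17 + (-3) + 10 = 23
σ = (3, 2, 1, 4): (-1) + 25 + 22 + 10 = 56
σ = (3, 2, 4, 1): (-1) + 25 + (-3) + 3 = 24
σ = (3, 4, 1, 2): (-1) + 25 + 22 + 10 = 56
σ = (3, 4, 2, 1): (-1) + 25 + 11 + 3 = 38
σ = (4, 1, 2, 3): 10 + 17 + 11 + 13 = 51
σ = (4, 1, 3, 2): 10 + 17 + 9 + 10 = 46
σ = (4, 2, 1, 3): 10 + 25 + 22 + 13 = 70
σ = (4, 2, 3, 1): 10 + 25 + 9 + 3 = 47
σ = (4, 3, 1, 2): 10 + 16 + 22 + 10 = 58
σ = (4, 3, 2, 1): 10 + 16 + 11 + 3 = 40
Optimal value attained by: σ = (2, 3, 4, 1).
Answer: det⊕(W) = 17; verdict: NONSINGULAR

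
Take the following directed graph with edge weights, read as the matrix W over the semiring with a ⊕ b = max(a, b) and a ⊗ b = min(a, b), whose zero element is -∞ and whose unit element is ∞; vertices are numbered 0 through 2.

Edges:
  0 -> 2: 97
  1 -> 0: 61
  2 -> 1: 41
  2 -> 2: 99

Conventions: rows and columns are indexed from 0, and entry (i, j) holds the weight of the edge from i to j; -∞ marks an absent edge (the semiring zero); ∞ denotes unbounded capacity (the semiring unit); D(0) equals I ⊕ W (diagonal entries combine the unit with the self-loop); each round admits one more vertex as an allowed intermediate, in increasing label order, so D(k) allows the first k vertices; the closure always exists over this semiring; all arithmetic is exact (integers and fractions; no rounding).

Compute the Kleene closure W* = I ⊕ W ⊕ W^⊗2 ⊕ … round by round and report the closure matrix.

D(0):
  [∞, -∞, 97]
  [61, ∞, -∞]
  [-∞, 41, ∞]
D(1):
  [∞, -∞, 97]
  [61, ∞, 61]
  [-∞, 41, ∞]
D(2):
  [∞, -∞, 97]
  [61, ∞, 61]
  [41, 41, ∞]
D(3):
  [∞, 41, 97]
  [61, ∞, 61]
  [41, 41, ∞]
Answer: W* = [[∞, 41, 97], [61, ∞, 61], [41, 41, ∞]]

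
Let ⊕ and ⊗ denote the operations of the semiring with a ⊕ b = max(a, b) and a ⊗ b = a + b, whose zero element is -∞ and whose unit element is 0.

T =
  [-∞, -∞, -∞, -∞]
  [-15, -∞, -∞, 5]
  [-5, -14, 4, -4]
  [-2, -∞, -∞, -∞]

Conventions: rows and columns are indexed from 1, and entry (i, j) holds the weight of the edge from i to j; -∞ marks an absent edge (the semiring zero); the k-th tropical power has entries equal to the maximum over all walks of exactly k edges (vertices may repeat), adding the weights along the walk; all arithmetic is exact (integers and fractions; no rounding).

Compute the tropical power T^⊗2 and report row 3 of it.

T^⊗2:
  [-∞, -∞, -∞, -∞]
  [3, -∞, -∞, -∞]
  [-1, -10, 8, 0]
  [-∞, -∞, -∞, -∞]
Answer: row 3 of T^⊗2 = [-1, -10, 8, 0]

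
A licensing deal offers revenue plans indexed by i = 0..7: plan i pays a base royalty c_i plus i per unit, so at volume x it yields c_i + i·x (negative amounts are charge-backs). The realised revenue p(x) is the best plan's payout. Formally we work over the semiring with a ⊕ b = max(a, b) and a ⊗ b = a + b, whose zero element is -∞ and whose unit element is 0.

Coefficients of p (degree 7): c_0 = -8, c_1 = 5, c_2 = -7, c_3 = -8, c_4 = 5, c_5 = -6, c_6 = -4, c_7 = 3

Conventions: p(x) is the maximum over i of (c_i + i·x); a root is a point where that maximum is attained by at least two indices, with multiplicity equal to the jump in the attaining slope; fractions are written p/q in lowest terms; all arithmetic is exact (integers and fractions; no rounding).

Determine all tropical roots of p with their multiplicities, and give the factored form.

hull edge (i=0, c=-8) to (i=1, c=5): slope 13, span 1
hull edge (i=1, c=5) to (i=4, c=5): slope 0, span 3
hull edge (i=4, c=5) to (i=7, c=3): slope -2/3, span 3
Factored form: p(x) = 3 ⊗ (x ⊕ (-13)) ⊗ (x ⊕ 0) ⊗ (x ⊕ 0) ⊗ (x ⊕ 0) ⊗ (x ⊕ 2/3) ⊗ (x ⊕ 2/3) ⊗ (x ⊕ 2/3)
Answer: roots = -13 (mult 1), 0 (mult 3), 2/3 (mult 3)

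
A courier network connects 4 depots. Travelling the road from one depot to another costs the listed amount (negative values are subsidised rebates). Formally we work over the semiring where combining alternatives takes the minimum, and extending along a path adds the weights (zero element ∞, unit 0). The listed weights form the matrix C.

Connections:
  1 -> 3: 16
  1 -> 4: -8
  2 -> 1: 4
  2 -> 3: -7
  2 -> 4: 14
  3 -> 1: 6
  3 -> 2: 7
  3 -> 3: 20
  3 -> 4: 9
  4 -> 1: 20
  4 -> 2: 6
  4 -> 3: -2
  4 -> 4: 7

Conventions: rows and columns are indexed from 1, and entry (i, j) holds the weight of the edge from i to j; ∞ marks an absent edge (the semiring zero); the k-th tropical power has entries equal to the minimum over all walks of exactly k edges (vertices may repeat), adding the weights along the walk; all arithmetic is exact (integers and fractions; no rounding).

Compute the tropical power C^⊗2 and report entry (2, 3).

C^⊗2:
  [12, -2, -10, -1]
  [-1, 0, 12, -4]
  [11, 15, 0, -2]
  [4, 5, -1, 7]
Key observation: the optimum is the walk 2->4->3, with weight 14 + (-2) = 12.
Optimal value attained by: walk 2->4->3.
Answer: (C^⊗2)[2][3] = 12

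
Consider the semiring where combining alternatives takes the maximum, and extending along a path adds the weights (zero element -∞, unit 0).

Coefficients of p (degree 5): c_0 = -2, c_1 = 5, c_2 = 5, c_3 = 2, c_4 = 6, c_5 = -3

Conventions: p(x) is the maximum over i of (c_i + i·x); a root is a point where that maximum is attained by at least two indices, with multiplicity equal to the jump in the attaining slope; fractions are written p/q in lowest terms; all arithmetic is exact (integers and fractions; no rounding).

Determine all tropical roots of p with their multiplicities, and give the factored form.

hull edge (i=0, c=-2) to (i=1, c=5): slope 7, span 1
hull edge (i=1, c=5) to (i=4, c=6): slope 1/3, span 3
hull edge (i=4, c=6) to (i=5, c=-3): slope -9, span 1
Factored form: p(x) = -3 ⊗ (x ⊕ (-7)) ⊗ (x ⊕ (-1/3)) ⊗ (x ⊕ (-1/3)) ⊗ (x ⊕ (-1/3)) ⊗ (x ⊕ 9)
Answer: roots = -7 (mult 1), -1/3 (mult 3), 9 (mult 1)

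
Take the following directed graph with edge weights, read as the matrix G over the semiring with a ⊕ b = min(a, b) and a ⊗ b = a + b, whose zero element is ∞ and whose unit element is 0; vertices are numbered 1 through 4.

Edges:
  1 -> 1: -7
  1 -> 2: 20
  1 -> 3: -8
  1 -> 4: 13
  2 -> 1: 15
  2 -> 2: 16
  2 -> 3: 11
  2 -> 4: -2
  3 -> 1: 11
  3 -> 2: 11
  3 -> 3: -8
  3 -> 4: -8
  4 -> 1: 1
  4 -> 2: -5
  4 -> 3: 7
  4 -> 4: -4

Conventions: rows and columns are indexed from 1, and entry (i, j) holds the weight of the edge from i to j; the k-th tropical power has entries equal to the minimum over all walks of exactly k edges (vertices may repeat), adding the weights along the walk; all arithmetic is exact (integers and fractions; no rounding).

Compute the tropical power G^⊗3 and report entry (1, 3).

G^⊗2:
  [-14, 3, -16, -16]
  [-1, -7, 3, -6]
  [-7, -13, -16, -16]
  [-6, -9, -7, -8]
G^⊗3:
  [-21, -21, -24, -24]
  [-8, -11, -9, -10]
  [-15, -21, -24, -24]
  [-13, -13, -15, -15]
Key observation: the optimum is the walk 1->3->3->3, with weight (-8) + (-8) + (-8) = -24.
Optimal value attained by: walk 1->3->3->3.
Answer: (G^⊗3)[1][3] = -24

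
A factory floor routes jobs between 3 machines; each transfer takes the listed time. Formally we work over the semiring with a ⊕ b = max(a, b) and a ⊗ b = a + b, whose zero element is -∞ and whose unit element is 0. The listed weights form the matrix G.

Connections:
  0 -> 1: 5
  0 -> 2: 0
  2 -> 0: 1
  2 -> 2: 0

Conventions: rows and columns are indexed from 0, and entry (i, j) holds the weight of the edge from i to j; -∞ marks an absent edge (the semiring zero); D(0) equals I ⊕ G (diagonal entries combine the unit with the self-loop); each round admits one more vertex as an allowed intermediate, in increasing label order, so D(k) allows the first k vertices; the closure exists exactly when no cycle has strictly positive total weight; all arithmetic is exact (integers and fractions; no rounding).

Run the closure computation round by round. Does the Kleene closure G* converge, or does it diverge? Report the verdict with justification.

D(0):
  [0, 5, 0]
  [-∞, 0, -∞]
  [1, -∞, 0]
Detection: at round 1, diagonal entry (2, 2) turns strictly positive.
Key observation: the cycle 2->0->2 has total weight 1 + 0, which is strictly positive.
Answer: DIVERGES — positive cycle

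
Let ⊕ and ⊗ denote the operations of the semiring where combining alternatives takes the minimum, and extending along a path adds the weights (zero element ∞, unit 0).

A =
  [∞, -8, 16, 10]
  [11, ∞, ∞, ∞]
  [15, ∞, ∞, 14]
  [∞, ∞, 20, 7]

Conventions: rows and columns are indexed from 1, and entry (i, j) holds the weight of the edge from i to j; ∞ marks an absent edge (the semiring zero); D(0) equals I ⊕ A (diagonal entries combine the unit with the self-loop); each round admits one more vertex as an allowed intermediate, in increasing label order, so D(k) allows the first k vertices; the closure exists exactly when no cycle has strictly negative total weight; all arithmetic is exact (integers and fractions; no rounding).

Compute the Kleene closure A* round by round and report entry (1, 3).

D(0):
  [0, -8, 16, 10]
  [11, 0, ∞, ∞]
  [15, ∞, 0, 14]
  [∞, ∞, 20, 0]
D(1):
  [0, -8, 16, 10]
  [11, 0, 27, 21]
  [15, 7, 0, 14]
  [∞, ∞, 20, 0]
D(2):
  [0, -8, 16, 10]
  [11, 0, 27, 21]
  [15, 7, 0, 14]
  [∞, ∞, 20, 0]
D(3):
  [0, -8, 16, 10]
  [11, 0, 27, 21]
  [15, 7, 0, 14]
  [35, 27, 20, 0]
D(4):
  [0, -8, 16, 10]
  [11, 0, 27, 21]
  [15, 7, 0, 14]
  [35, 27, 20, 0]
Answer: A*[1][3] = 16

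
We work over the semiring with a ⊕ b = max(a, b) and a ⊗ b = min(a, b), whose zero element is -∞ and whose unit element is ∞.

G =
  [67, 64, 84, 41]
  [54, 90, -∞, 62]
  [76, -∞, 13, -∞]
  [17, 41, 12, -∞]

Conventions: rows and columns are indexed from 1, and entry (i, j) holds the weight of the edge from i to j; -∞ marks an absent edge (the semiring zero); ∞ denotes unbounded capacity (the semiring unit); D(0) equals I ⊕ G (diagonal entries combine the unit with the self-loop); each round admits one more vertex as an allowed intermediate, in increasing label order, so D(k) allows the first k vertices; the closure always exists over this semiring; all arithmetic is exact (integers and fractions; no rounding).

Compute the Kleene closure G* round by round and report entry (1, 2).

D(0):
  [∞, 64, 84, 41]
  [54, ∞, -∞, 62]
  [76, -∞, ∞, -∞]
  [17, 41, 12, ∞]
D(1):
  [∞, 64, 84, 41]
  [54, ∞, 54, 62]
  [76, 64, ∞, 41]
  [17, 41, 17, ∞]
D(2):
  [∞, 64, 84, 62]
  [54, ∞, 54, 62]
  [76, 64, ∞, 62]
  [41, 41, 41, ∞]
D(3):
  [∞, 64, 84, 62]
  [54, ∞, 54, 62]
  [76, 64, ∞, 62]
  [41, 41, 41, ∞]
D(4):
  [∞, 64, 84, 62]
  [54, ∞, 54, 62]
  [76, 64, ∞, 62]
  [41, 41, 41, ∞]
Answer: G*[1][2] = 64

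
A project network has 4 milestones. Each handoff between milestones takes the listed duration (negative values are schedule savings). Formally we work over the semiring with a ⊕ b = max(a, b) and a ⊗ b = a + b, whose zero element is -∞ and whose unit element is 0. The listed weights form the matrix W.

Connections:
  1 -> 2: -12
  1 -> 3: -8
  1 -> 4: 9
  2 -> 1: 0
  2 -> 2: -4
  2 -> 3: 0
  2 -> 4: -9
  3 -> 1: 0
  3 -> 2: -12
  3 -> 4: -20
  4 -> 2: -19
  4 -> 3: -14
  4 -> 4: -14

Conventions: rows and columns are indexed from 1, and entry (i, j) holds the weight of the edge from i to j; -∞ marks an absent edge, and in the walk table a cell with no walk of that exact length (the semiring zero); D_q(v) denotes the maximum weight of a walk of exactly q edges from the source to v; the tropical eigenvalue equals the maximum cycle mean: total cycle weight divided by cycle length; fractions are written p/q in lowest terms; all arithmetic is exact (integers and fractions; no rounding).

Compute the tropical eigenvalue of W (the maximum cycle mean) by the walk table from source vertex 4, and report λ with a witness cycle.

q=0: [-∞, -∞, -∞, 0]
q=1: [-∞, -19, -14, -14]
q=2: [-14, -23, -19, -28]
q=3: [-19, -26, -22, -5]
q=4: [-22, -24, -19, -10]
Optimal cycle mean attained by: cycle 1->4->3->1, total 9 + (-14) + 0, length 3.
Answer: λ = -5/3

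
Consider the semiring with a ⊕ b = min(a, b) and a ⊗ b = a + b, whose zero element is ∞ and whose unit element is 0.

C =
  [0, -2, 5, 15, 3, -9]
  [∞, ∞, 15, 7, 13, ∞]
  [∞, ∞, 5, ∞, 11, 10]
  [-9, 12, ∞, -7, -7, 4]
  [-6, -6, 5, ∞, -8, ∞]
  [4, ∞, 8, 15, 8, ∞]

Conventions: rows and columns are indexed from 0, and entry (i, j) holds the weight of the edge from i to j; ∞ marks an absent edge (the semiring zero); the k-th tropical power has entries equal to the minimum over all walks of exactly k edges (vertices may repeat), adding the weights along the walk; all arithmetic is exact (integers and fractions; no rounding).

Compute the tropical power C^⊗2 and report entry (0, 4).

C^⊗2:
  [-5, -3, -1, 5, -5, -9]
  [-2, 7, 18, 0, 0, 11]
  [5, 5, 10, 25, 3, 15]
  [-16, -13, -4, -14, -15, -18]
  [-14, -14, -3, 1, -16, -15]
  [2, 2, 9, 8, 0, -5]
Key observation: the optimum is the walk 0->4->4, with weight 3 + (-8) = -5.
Optimal value attained by: walk 0->4->4.
Answer: (C^⊗2)[0][4] = -5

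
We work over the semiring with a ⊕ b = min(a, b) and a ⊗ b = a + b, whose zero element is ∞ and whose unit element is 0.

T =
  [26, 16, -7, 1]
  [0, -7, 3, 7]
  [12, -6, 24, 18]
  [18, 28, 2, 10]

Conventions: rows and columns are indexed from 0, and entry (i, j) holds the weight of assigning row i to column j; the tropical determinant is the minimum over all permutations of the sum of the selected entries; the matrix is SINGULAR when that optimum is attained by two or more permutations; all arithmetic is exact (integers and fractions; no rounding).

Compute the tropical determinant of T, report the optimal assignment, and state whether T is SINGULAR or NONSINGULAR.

σ = (0, 1, 2, 3): 26 + (-7) + 24 + 10 = 53
σ = (0, 1, 3, 2): 26 + (-7) + 18 + 2 = 39
σ = (0, 2, 1, 3): 26 + 3 + (-6) + 10 = 33
σ = (0, 2, 3, 1): 26 + 3 + 18 + 28 = 75
σ = (0, 3, 1, 2): 26 + 7 + (-6) + 2 = 29
σ = (0, 3, 2, 1): 26 + 7 + 24 + 28 = 85
σ = (1, 0, 2, 3): 16 + 0 + 24 + 10 = 50
σ = (1, 0, 3, 2): 16 + 0 + 18 + 2 = 36
σ = (1, 2, 0, 3): 16 + 3 + 12 + 10 = 41
σ = (1, 2, 3, 0): 16 + 3 + 18 + 18 = 55
σ = (1, 3, 0, 2): 16 + 7 + 12 + 2 = 37
σ = (1, 3, 2, 0): 16 + 7 + 24 + 18 = 65
σ = (2, 0, 1, 3): (-7) + 0 + (-6) + 10 = -3
σ = (2, 0, 3, 1): (-7) + 0 + 18 + 28 = 39
σ = (2, 1, 0, 3): (-7) + (-7) + 12 + 10 = 8
σ = (2, 1, 3, 0): (-7) + (-7) + 18 + 18 = 22
σ = (2, 3, 0, 1): (-7) + 7 + 12 + 28 = 40
σ = (2, 3, 1, 0): (-7) + 7 + (-6) + 18 = 12
σ = (3, 0, 1, 2): 1 + 0 + (-6) + 2 = -3
σ = (3, 0, 2, 1): 1 + 0 + 24 + 28 = 53
σ = (3, 1, 0, 2): 1 + (-7) + 12 + 2 = 8
σ = (3, 1, 2, 0): 1 + (-7) + 24 + 18 = 36
σ = (3, 2, 0, 1): 1 + 3 + 12 + 28 = 44
σ = (3, 2, 1, 0): 1 + 3 + (-6) + 18 = 16
Optimal value attained by: σ = (2, 0, 1, 3).
Answer: det⊕(T) = -3; verdict: SINGULAR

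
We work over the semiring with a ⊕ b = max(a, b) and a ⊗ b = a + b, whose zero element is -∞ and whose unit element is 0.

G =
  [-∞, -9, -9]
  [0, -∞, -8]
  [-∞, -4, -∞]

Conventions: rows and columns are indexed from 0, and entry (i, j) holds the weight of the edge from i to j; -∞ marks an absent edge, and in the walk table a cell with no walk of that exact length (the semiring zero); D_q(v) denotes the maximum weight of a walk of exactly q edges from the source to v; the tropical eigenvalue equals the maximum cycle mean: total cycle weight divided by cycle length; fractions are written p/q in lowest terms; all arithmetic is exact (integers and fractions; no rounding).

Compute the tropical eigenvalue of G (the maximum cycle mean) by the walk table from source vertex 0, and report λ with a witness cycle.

q=0: [0, -∞, -∞]
q=1: [-∞, -9, -9]
q=2: [-9, -13, -17]
q=3: [-13, -18, -18]
Optimal cycle mean attained by: cycle 0->2->1->0, total (-9) + (-4) + 0, length 3.
Answer: λ = -13/3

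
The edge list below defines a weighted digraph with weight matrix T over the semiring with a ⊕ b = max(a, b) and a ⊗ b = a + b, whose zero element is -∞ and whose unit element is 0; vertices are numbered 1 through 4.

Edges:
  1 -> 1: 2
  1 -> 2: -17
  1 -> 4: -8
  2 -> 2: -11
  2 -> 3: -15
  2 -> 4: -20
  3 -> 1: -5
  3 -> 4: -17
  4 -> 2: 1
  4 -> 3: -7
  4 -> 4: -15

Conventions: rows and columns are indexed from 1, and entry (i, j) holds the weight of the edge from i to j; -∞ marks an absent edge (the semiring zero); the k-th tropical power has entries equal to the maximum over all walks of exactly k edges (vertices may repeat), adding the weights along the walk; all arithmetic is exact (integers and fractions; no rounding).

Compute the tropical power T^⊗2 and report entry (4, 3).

T^⊗2:
  [4, -7, -15, -6]
  [-20, -19, -26, -31]
  [-3, -16, -24, -13]
  [-12, -10, -14, -19]
Key observation: the optimum is the walk 4->2->3, with weight 1 + (-15) = -14.
Optimal value attained by: walk 4->2->3.
Answer: (T^⊗2)[4][3] = -14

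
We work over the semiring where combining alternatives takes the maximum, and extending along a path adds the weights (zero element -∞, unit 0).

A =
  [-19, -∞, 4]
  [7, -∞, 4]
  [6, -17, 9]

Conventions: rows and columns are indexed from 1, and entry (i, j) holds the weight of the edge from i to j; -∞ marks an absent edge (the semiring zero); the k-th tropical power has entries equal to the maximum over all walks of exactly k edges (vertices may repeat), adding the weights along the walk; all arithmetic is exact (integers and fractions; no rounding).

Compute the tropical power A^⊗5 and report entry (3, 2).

A^⊗2:
  [10, -13, 13]
  [10, -13, 13]
  [15, -8, 18]
A^⊗3:
  [19, -4, 22]
  [19, -4, 22]
  [24, 1, 27]
A^⊗4:
  [28, 5, 31]
  [28, 5, 31]
  [33, 10, 36]
A^⊗5:
  [37, 14, 40]
  [37, 14, 40]
  [42, 19, 45]
Key observation: the optimum is the walk 3->3->3->3->3->2, with weight 9 + 9 + 9 + 9 + (-17) = 19.
Optimal value attained by: walk 3->3->3->3->3->2.
Answer: (A^⊗5)[3][2] = 19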